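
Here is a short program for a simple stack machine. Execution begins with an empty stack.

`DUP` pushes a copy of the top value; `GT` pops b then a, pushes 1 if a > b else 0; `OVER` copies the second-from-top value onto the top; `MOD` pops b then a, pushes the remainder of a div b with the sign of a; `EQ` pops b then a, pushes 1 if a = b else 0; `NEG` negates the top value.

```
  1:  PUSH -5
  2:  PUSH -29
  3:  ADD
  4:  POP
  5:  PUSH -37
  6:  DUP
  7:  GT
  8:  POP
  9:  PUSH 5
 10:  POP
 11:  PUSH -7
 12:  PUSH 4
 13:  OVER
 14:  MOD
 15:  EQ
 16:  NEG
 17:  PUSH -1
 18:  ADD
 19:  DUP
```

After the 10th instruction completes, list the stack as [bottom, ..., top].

[]

PUSH -5  : [-5]
PUSH -29 : [-5, -29]
ADD      : [-34]
POP      : []
PUSH -37 : [-37]
DUP      : [-37, -37]
GT       : [0]
POP      : []
PUSH 5   : [5]
POP      : []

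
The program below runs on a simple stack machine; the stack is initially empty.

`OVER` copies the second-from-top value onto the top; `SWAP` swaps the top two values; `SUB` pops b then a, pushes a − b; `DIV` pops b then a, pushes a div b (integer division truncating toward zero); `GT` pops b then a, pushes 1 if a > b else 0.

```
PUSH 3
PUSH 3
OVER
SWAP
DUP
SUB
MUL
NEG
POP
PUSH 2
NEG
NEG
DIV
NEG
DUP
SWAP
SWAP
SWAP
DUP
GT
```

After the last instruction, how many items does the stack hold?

PUSH 3 : 3
PUSH 3 : 3 3
OVER   : 3 3 3
SWAP   : 3 3 3
DUP    : 3 3 3 3
SUB    : 3 3 0
MUL    : 3 0
NEG    : 3 0
POP    : 3
PUSH 2 : 3 2
NEG    : 3 -2
NEG    : 3 2
DIV    : 1
NEG    : -1
DUP    : -1 -1
SWAP   : -1 -1
SWAP   : -1 -1
SWAP   : -1 -1
DUP    : -1 -1 -1
GT     : -1 0

2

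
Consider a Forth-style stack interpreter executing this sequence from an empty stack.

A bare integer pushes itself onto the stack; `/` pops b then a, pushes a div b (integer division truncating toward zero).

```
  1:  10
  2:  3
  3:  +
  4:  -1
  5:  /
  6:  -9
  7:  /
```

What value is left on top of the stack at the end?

1

10 : 10
3  : 10 3
+  : 13
-1 : 13 -1
/  : -13
-9 : -13 -9
/  : 1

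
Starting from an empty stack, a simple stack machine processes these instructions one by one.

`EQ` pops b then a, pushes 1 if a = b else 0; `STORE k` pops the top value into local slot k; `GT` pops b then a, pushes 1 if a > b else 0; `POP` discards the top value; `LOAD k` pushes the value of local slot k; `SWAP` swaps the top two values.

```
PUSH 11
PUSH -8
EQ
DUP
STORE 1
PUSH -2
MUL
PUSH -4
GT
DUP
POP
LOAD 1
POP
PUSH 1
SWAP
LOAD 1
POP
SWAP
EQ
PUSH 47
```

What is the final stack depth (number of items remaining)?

2

PUSH 11 → [11]
PUSH -8 → [11, -8]
EQ      → [0]
DUP     → [0, 0]
STORE 1 → [0]
PUSH -2 → [0, -2]
MUL     → [0]
PUSH -4 → [0, -4]
GT      → [1]
DUP     → [1, 1]
POP     → [1]
LOAD 1  → [1, 0]
POP     → [1]
PUSH 1  → [1, 1]
SWAP    → [1, 1]
LOAD 1  → [1, 1, 0]
POP     → [1, 1]
SWAP    → [1, 1]
EQ      → [1]
PUSH 47 → [1, 47]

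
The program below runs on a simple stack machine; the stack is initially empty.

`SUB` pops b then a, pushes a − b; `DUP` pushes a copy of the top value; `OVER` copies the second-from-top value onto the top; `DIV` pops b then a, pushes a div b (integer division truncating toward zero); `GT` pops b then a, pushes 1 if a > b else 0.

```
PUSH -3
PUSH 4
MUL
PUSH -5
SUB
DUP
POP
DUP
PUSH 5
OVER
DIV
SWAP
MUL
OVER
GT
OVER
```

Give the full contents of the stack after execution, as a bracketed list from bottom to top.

[-7, 1, -7]

PUSH -3 : [-3]
PUSH 4  : [-3, 4]
MUL     : [-12]
PUSH -5 : [-12, -5]
SUB     : [-7]
DUP     : [-7, -7]
POP     : [-7]
DUP     : [-7, -7]
PUSH 5  : [-7, -7, 5]
OVER    : [-7, -7, 5, -7]
DIV     : [-7, -7, 0]
SWAP    : [-7, 0, -7]
MUL     : [-7, 0]
OVER    : [-7, 0, -7]
GT      : [-7, 1]
OVER    : [-7, 1, -7]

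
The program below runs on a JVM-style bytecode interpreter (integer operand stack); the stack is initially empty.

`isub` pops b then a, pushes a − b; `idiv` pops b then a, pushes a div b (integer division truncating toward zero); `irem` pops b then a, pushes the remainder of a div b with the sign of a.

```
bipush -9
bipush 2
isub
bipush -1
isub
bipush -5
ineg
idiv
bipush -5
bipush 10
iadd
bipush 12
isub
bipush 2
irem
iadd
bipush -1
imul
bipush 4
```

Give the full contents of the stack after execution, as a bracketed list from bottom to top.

[3, 4]

bipush -9 → -9
bipush 2  → -9 2
isub      → -11
bipush -1 → -11 -1
isub      → -10
bipush -5 → -10 -5
ineg      → -10 5
idiv      → -2
bipush -5 → -2 -5
bipush 10 → -2 -5 10
iadd      → -2 5
bipush 12 → -2 5 12
isub      → -2 -7
bipush 2  → -2 -7 2
irem      → -2 -1
iadd      → -3
bipush -1 → -3 -1
imul      → 3
bipush 4  → 3 4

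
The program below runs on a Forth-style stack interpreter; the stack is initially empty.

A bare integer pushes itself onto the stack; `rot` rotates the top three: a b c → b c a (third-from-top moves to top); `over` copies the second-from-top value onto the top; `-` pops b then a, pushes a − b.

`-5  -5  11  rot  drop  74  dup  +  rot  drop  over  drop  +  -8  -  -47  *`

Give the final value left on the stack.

-7849

-5    -5
-5    -5 -5
11    -5 -5 11
rot   -5 11 -5
drop  -5 11
74    -5 11 74
dup   -5 11 74 74
+     -5 11 148
rot   11 148 -5
drop  11 148
over  11 148 11
drop  11 148
+     159
-8    159 -8
-     167
-47   167 -47
*     -7849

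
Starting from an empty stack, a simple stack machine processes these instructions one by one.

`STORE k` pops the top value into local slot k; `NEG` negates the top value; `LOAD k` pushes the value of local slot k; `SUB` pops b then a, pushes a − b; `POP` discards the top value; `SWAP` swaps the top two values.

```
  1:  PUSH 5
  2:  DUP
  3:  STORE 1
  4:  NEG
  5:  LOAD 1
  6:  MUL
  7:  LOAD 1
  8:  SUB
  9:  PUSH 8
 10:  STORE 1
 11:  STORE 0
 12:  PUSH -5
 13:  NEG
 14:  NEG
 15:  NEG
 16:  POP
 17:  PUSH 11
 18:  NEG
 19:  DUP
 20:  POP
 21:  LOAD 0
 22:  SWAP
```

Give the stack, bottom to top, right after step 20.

[-11]

PUSH 5  : [5]
DUP     : [5, 5]
STORE 1 : [5]
NEG     : [-5]
LOAD 1  : [-5, 5]
MUL     : [-25]
LOAD 1  : [-25, 5]
SUB     : [-30]
PUSH 8  : [-30, 8]
STORE 1 : [-30]
STORE 0 : []
PUSH -5 : [-5]
NEG     : [5]
NEG     : [-5]
NEG     : [5]
POP     : []
PUSH 11 : [11]
NEG     : [-11]
DUP     : [-11, -11]
POP     : [-11]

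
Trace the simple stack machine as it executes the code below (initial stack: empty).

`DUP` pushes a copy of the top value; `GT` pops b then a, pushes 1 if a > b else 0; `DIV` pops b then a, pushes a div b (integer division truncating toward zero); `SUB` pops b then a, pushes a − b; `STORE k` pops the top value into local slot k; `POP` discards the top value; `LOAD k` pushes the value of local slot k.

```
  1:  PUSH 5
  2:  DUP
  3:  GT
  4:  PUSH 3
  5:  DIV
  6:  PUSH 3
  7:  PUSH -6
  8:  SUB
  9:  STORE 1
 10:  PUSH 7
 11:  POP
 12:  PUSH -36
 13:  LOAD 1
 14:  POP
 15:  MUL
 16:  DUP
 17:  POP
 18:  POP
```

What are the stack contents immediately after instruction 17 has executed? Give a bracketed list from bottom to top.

[0]

PUSH 5   → 5
DUP      → 5 5
GT       → 0
PUSH 3   → 0 3
DIV      → 0
PUSH 3   → 0 3
PUSH -6  → 0 3 -6
SUB      → 0 9
STORE 1  → 0
PUSH 7   → 0 7
POP      → 0
PUSH -36 → 0 -36
LOAD 1   → 0 -36 9
POP      → 0 -36
MUL      → 0
DUP      → 0 0
POP      → 0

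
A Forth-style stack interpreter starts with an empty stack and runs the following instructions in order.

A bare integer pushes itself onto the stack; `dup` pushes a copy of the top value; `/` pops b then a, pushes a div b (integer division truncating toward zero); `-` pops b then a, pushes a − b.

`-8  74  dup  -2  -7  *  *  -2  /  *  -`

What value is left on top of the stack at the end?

38324

-8  -> [-8]
74  -> [-8, 74]
dup -> [-8, 74, 74]
-2  -> [-8, 74, 74, -2]
-7  -> [-8, 74, 74, -2, -7]
*   -> [-8, 74, 74, 14]
*   -> [-8, 74, 1036]
-2  -> [-8, 74, 1036, -2]
/   -> [-8, 74, -518]
*   -> [-8, -38332]
-   -> [38324]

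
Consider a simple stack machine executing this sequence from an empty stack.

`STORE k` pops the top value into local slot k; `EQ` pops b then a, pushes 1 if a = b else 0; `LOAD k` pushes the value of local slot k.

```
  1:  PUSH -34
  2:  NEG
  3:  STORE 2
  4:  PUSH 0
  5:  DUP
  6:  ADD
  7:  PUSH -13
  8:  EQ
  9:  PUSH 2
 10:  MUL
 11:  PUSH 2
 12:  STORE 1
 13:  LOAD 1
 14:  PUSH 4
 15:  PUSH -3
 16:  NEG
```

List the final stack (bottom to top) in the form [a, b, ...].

PUSH -34  [-34]
NEG       [34]
STORE 2   []
PUSH 0    [0]
DUP       [0, 0]
ADD       [0]
PUSH -13  [0, -13]
EQ        [0]
PUSH 2    [0, 2]
MUL       [0]
PUSH 2    [0, 2]
STORE 1   [0]
LOAD 1    [0, 2]
PUSH 4    [0, 2, 4]
PUSH -3   [0, 2, 4, -3]
NEG       [0, 2, 4, 3]

[0, 2, 4, 3]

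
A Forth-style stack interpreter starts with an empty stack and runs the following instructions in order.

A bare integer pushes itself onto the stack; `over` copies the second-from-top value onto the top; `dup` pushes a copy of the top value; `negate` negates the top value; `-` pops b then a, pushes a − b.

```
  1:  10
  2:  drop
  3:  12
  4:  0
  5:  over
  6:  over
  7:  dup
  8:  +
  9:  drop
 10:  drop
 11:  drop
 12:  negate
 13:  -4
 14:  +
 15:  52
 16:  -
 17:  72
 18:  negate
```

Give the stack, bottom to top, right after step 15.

10     → 10
drop   → (empty)
12     → 12
0      → 12 0
over   → 12 0 12
over   → 12 0 12 0
dup    → 12 0 12 0 0
+      → 12 0 12 0
drop   → 12 0 12
drop   → 12 0
drop   → 12
negate → -12
-4     → -12 -4
+      → -16
52     → -16 52

[-16, 52]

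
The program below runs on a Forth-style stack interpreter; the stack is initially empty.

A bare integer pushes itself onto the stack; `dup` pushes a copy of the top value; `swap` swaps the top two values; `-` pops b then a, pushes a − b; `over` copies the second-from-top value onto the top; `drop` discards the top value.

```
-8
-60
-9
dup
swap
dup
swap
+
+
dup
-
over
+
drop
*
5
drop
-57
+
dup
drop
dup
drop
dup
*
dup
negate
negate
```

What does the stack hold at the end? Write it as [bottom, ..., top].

-8     -> -8
-60    -> -8 -60
-9     -> -8 -60 -9
dup    -> -8 -60 -9 -9
swap   -> -8 -60 -9 -9
dup    -> -8 -60 -9 -9 -9
swap   -> -8 -60 -9 -9 -9
+      -> -8 -60 -9 -18
+      -> -8 -60 -27
dup    -> -8 -60 -27 -27
-      -> -8 -60 0
over   -> -8 -60 0 -60
+      -> -8 -60 -60
drop   -> -8 -60
*      -> 480
5      -> 480 5
drop   -> 480
-57    -> 480 -57
+      -> 423
dup    -> 423 423
drop   -> 423
dup    -> 423 423
drop   -> 423
dup    -> 423 423
*      -> 178929
dup    -> 178929 178929
negate -> 178929 -178929
negate -> 178929 178929

[178929, 178929]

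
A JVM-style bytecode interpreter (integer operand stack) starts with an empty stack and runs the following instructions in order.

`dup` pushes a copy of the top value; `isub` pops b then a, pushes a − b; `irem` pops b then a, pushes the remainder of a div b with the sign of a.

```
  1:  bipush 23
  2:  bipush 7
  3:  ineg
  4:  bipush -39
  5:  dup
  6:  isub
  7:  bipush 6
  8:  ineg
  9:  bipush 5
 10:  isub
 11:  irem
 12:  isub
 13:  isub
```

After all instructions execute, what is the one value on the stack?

bipush 23  -> [23]
bipush 7   -> [23, 7]
ineg       -> [23, -7]
bipush -39 -> [23, -7, -39]
dup        -> [23, -7, -39, -39]
isub       -> [23, -7, 0]
bipush 6   -> [23, -7, 0, 6]
ineg       -> [23, -7, 0, -6]
bipush 5   -> [23, -7, 0, -6, 5]
isub       -> [23, -7, 0, -11]
irem       -> [23, -7, 0]
isub       -> [23, -7]
isub       -> [30]

30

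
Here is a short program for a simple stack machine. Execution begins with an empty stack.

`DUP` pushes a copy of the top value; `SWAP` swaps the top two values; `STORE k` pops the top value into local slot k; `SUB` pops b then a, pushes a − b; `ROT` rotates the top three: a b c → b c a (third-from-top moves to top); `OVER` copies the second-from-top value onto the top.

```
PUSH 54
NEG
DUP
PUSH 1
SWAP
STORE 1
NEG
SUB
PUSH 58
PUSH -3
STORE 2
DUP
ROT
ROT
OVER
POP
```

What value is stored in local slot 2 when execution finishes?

-3

PUSH 54 → [54]
NEG     → [-54]
DUP     → [-54, -54]
PUSH 1  → [-54, -54, 1]
SWAP    → [-54, 1, -54]
STORE 1 → [-54, 1]
NEG     → [-54, -1]
SUB     → [-53]
PUSH 58 → [-53, 58]
PUSH -3 → [-53, 58, -3]
STORE 2 → [-53, 58]
DUP     → [-53, 58, 58]
ROT     → [58, 58, -53]
ROT     → [58, -53, 58]
OVER    → [58, -53, 58, -53]
POP     → [58, -53, 58]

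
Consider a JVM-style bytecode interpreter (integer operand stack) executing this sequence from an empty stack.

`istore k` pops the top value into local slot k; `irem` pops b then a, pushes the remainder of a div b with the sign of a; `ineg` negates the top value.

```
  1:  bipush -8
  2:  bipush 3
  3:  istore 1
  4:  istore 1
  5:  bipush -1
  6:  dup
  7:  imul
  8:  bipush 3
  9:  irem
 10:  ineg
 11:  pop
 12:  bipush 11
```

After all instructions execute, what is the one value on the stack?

bipush -8 → [-8]
bipush 3  → [-8, 3]
istore 1  → [-8]
istore 1  → []
bipush -1 → [-1]
dup       → [-1, -1]
imul      → [1]
bipush 3  → [1, 3]
irem      → [1]
ineg      → [-1]
pop       → []
bipush 11 → [11]

11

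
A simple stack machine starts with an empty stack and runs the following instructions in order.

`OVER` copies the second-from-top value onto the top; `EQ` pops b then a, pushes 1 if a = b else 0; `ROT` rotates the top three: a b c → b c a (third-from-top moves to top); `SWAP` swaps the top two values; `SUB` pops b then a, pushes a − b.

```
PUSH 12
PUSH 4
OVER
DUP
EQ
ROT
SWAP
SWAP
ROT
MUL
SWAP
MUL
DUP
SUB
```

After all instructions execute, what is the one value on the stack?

PUSH 12 : 12
PUSH 4  : 12 4
OVER    : 12 4 12
DUP     : 12 4 12 12
EQ      : 12 4 1
ROT     : 4 1 12
SWAP    : 4 12 1
SWAP    : 4 1 12
ROT     : 1 12 4
MUL     : 1 48
SWAP    : 48 1
MUL     : 48
DUP     : 48 48
SUB     : 0

0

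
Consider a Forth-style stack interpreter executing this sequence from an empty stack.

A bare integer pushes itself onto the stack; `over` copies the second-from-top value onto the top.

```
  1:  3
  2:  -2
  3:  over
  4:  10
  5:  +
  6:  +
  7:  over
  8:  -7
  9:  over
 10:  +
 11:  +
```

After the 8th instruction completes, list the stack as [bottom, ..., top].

3    -> 3
-2   -> 3 -2
over -> 3 -2 3
10   -> 3 -2 3 10
+    -> 3 -2 13
+    -> 3 11
over -> 3 11 3
-7   -> 3 11 3 -7

[3, 11, 3, -7]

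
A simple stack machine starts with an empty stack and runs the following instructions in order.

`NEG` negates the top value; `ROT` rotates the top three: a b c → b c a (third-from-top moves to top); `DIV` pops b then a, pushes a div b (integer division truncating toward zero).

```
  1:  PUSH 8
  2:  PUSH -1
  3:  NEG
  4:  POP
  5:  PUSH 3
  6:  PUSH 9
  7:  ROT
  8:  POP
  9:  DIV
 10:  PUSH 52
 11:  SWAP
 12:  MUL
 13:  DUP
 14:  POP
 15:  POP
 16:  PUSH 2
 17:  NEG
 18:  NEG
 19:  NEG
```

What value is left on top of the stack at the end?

-2

PUSH 8  -> [8]
PUSH -1 -> [8, -1]
NEG     -> [8, 1]
POP     -> [8]
PUSH 3  -> [8, 3]
PUSH 9  -> [8, 3, 9]
ROT     -> [3, 9, 8]
POP     -> [3, 9]
DIV     -> [0]
PUSH 52 -> [0, 52]
SWAP    -> [52, 0]
MUL     -> [0]
DUP     -> [0, 0]
POP     -> [0]
POP     -> []
PUSH 2  -> [2]
NEG     -> [-2]
NEG     -> [2]
NEG     -> [-2]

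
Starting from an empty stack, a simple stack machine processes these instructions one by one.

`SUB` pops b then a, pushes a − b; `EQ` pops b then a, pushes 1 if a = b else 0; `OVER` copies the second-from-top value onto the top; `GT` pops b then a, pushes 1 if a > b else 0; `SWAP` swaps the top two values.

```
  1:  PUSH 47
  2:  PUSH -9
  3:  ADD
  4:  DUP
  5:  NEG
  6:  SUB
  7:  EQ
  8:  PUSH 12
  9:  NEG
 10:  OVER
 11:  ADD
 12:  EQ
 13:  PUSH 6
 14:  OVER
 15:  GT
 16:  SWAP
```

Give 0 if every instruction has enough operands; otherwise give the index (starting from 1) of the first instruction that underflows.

PUSH 47 → [47]
PUSH -9 → [47, -9]
ADD     → [38]
DUP     → [38, 38]
NEG     → [38, -38]
SUB     → [76]
EQ  — needs 2 operands, stack has 1 → underflow

7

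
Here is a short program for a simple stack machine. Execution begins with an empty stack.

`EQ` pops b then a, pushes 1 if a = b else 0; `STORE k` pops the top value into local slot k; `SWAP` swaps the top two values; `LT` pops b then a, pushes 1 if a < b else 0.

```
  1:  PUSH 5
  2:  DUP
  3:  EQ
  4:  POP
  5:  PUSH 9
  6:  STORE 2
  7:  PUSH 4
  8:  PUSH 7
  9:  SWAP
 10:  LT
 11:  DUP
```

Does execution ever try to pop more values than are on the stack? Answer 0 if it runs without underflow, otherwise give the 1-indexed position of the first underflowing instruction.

PUSH 5  : [5]
DUP     : [5, 5]
EQ      : [1]
POP     : []
PUSH 9  : [9]
STORE 2 : []
PUSH 4  : [4]
PUSH 7  : [4, 7]
SWAP    : [7, 4]
LT      : [0]
DUP     : [0, 0]

0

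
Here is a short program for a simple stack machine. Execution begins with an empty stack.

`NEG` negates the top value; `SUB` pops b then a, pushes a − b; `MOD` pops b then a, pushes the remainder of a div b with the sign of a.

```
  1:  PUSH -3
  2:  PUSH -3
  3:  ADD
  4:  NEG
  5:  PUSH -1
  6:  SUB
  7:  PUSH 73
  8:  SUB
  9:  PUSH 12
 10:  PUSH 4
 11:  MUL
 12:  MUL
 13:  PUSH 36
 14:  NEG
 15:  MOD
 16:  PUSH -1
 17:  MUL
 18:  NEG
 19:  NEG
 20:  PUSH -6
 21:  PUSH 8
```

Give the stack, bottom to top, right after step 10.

PUSH -3 -> -3
PUSH -3 -> -3 -3
ADD     -> -6
NEG     -> 6
PUSH -1 -> 6 -1
SUB     -> 7
PUSH 73 -> 7 73
SUB     -> -66
PUSH 12 -> -66 12
PUSH 4  -> -66 12 4

[-66, 12, 4]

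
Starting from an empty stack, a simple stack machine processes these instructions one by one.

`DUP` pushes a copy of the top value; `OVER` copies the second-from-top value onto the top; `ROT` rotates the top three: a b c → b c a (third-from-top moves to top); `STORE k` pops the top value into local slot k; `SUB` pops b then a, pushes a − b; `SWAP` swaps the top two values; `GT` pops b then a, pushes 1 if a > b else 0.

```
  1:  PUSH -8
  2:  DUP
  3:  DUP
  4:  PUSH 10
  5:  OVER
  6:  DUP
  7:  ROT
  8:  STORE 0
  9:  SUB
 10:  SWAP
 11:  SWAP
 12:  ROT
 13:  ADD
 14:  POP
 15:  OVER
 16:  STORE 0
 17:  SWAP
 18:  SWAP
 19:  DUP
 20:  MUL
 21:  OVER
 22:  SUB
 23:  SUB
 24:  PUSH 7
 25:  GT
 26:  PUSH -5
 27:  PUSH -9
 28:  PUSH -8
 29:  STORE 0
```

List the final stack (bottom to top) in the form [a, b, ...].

[0, -5, -9]

PUSH -8  -8
DUP      -8 -8
DUP      -8 -8 -8
PUSH 10  -8 -8 -8 10
OVER     -8 -8 -8 10 -8
DUP      -8 -8 -8 10 -8 -8
ROT      -8 -8 -8 -8 -8 10
STORE 0  -8 -8 -8 -8 -8
SUB      -8 -8 -8 0
SWAP     -8 -8 0 -8
SWAP     -8 -8 -8 0
ROT      -8 -8 0 -8
ADD      -8 -8 -8
POP      -8 -8
OVER     -8 -8 -8
STORE 0  -8 -8
SWAP     -8 -8
SWAP     -8 -8
DUP      -8 -8 -8
MUL      -8 64
OVER     -8 64 -8
SUB      -8 72
SUB      -80
PUSH 7   -80 7
GT       0
PUSH -5  0 -5
PUSH -9  0 -5 -9
PUSH -8  0 -5 -9 -8
STORE 0  0 -5 -9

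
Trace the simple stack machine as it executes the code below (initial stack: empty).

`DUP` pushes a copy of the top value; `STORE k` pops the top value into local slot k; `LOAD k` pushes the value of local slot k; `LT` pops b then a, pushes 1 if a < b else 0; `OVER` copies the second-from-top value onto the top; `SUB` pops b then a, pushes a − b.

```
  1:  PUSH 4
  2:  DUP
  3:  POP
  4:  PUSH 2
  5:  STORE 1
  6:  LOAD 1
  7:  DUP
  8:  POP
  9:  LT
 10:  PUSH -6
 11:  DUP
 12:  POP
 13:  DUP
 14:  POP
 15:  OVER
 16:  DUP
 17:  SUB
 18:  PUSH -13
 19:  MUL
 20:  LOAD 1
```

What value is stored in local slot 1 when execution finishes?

2

PUSH 4    4
DUP       4 4
POP       4
PUSH 2    4 2
STORE 1   4
LOAD 1    4 2
DUP       4 2 2
POP       4 2
LT        0
PUSH -6   0 -6
DUP       0 -6 -6
POP       0 -6
DUP       0 -6 -6
POP       0 -6
OVER      0 -6 0
DUP       0 -6 0 0
SUB       0 -6 0
PUSH -13  0 -6 0 -13
MUL       0 -6 0
LOAD 1    0 -6 0 2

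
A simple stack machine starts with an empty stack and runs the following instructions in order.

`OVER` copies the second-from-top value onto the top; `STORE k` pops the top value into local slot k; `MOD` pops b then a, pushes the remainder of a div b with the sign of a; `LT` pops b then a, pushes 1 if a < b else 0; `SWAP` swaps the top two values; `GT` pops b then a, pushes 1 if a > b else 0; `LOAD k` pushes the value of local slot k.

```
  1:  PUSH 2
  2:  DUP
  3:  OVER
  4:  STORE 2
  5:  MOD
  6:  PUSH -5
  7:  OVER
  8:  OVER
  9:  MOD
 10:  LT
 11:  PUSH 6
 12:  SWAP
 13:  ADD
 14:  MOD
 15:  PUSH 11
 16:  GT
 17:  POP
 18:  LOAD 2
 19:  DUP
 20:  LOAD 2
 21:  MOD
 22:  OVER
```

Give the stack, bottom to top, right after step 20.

PUSH 2  : 2
DUP     : 2 2
OVER    : 2 2 2
STORE 2 : 2 2
MOD     : 0
PUSH -5 : 0 -5
OVER    : 0 -5 0
OVER    : 0 -5 0 -5
MOD     : 0 -5 0
LT      : 0 1
PUSH 6  : 0 1 6
SWAP    : 0 6 1
ADD     : 0 7
MOD     : 0
PUSH 11 : 0 11
GT      : 0
POP     : (empty)
LOAD 2  : 2
DUP     : 2 2
LOAD 2  : 2 2 2

[2, 2, 2]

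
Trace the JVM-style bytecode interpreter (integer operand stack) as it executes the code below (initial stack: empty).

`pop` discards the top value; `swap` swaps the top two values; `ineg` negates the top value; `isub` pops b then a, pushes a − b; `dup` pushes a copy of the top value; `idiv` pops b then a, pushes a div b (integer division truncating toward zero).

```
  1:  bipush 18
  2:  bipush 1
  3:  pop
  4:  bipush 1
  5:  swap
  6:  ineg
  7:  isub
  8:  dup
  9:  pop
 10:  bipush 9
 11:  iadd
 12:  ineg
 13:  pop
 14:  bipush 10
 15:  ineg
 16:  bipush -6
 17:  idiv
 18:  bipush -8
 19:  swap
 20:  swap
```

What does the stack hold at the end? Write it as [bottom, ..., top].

bipush 18 -> 18
bipush 1  -> 18 1
pop       -> 18
bipush 1  -> 18 1
swap      -> 1 18
ineg      -> 1 -18
isub      -> 19
dup       -> 19 19
pop       -> 19
bipush 9  -> 19 9
iadd      -> 28
ineg      -> -28
pop       -> (empty)
bipush 10 -> 10
ineg      -> -10
bipush -6 -> -10 -6
idiv      -> 1
bipush -8 -> 1 -8
swap      -> -8 1
swap      -> 1 -8

[1, -8]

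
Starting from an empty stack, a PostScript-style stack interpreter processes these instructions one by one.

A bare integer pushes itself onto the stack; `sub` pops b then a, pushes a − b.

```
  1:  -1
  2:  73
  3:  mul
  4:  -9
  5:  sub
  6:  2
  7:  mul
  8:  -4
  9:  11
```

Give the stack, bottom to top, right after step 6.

[-64, 2]

-1  -> -1
73  -> -1 73
mul -> -73
-9  -> -73 -9
sub -> -64
2   -> -64 2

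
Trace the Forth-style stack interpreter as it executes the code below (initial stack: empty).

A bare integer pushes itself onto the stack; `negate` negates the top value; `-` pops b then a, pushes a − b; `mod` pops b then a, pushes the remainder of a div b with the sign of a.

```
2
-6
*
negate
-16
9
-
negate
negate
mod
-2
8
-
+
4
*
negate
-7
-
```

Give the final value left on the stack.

2      -> 2
-6     -> 2 -6
*      -> -12
negate -> 12
-16    -> 12 -16
9      -> 12 -16 9
-      -> 12 -25
negate -> 12 25
negate -> 12 -25
mod    -> 12
-2     -> 12 -2
8      -> 12 -2 8
-      -> 12 -10
+      -> 2
4      -> 2 4
*      -> 8
negate -> -8
-7     -> -8 -7
-      -> -1

-1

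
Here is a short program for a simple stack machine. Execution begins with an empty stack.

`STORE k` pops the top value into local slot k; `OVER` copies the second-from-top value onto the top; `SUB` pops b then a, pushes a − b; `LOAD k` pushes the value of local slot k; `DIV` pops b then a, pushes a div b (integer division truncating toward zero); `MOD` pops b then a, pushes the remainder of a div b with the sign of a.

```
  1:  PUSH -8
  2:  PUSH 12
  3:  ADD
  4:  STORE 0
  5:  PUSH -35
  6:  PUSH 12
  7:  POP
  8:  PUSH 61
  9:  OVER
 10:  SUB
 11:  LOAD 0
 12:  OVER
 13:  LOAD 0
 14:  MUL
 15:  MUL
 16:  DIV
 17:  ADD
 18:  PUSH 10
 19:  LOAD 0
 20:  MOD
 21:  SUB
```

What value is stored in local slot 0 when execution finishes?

4

PUSH -8   -8
PUSH 12   -8 12
ADD       4
STORE 0   (empty)
PUSH -35  -35
PUSH 12   -35 12
POP       -35
PUSH 61   -35 61
OVER      -35 61 -35
SUB       -35 96
LOAD 0    -35 96 4
OVER      -35 96 4 96
LOAD 0    -35 96 4 96 4
MUL       -35 96 4 384
MUL       -35 96 1536
DIV       -35 0
ADD       -35
PUSH 10   -35 10
LOAD 0    -35 10 4
MOD       -35 2
SUB       -37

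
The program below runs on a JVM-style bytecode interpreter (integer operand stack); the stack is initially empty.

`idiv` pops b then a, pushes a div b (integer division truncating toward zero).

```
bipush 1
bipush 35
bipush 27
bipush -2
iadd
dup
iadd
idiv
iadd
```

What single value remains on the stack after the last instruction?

bipush 1   [1]
bipush 35  [1, 35]
bipush 27  [1, 35, 27]
bipush -2  [1, 35, 27, -2]
iadd       [1, 35, 25]
dup        [1, 35, 25, 25]
iadd       [1, 35, 50]
idiv       [1, 0]
iadd       [1]

1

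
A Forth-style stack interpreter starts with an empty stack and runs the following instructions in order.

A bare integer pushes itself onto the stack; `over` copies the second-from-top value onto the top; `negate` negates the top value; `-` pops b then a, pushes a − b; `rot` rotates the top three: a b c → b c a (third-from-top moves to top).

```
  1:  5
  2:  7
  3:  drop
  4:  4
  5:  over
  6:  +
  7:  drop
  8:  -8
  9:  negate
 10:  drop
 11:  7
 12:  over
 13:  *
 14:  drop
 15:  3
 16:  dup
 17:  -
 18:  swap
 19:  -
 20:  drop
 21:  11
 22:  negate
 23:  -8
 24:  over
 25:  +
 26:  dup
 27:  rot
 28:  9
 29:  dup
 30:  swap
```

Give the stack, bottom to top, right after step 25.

[-11, -19]

5       [5]
7       [5, 7]
drop    [5]
4       [5, 4]
over    [5, 4, 5]
+       [5, 9]
drop    [5]
-8      [5, -8]
negate  [5, 8]
drop    [5]
7       [5, 7]
over    [5, 7, 5]
*       [5, 35]
drop    [5]
3       [5, 3]
dup     [5, 3, 3]
-       [5, 0]
swap    [0, 5]
-       [-5]
drop    []
11      [11]
negate  [-11]
-8      [-11, -8]
over    [-11, -8, -11]
+       [-11, -19]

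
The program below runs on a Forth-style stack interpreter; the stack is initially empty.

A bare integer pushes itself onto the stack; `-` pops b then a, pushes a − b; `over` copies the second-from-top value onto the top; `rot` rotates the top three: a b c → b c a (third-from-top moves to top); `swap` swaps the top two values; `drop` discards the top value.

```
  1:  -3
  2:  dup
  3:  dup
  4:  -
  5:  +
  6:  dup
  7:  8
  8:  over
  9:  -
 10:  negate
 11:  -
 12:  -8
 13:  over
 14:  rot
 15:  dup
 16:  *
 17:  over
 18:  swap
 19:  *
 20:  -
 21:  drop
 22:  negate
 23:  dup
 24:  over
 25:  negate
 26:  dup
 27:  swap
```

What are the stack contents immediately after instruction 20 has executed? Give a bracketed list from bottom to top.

-3     -> [-3]
dup    -> [-3, -3]
dup    -> [-3, -3, -3]
-      -> [-3, 0]
+      -> [-3]
dup    -> [-3, -3]
8      -> [-3, -3, 8]
over   -> [-3, -3, 8, -3]
-      -> [-3, -3, 11]
negate -> [-3, -3, -11]
-      -> [-3, 8]
-8     -> [-3, 8, -8]
over   -> [-3, 8, -8, 8]
rot    -> [-3, -8, 8, 8]
dup    -> [-3, -8, 8, 8, 8]
*      -> [-3, -8, 8, 64]
over   -> [-3, -8, 8, 64, 8]
swap   -> [-3, -8, 8, 8, 64]
*      -> [-3, -8, 8, 512]
-      -> [-3, -8, -504]

[-3, -8, -504]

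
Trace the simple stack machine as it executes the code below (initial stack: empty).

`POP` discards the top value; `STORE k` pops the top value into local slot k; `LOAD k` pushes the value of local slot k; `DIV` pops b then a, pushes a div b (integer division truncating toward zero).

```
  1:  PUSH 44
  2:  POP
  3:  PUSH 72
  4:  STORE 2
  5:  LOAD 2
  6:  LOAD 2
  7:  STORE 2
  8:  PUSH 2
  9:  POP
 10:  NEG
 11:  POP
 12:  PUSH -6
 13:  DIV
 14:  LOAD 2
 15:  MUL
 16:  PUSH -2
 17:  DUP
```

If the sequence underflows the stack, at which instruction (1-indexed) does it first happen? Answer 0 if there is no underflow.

13

PUSH 44 : [44]
POP     : []
PUSH 72 : [72]
STORE 2 : []
LOAD 2  : [72]
LOAD 2  : [72, 72]
STORE 2 : [72]
PUSH 2  : [72, 2]
POP     : [72]
NEG     : [-72]
POP     : []
PUSH -6 : [-6]
DIV  — needs 2 operands, stack has 1 → underflow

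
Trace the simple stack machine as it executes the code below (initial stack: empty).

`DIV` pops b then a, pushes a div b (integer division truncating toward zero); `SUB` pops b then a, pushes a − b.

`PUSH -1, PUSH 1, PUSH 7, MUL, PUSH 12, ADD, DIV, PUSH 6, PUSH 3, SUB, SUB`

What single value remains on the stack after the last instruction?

-3

PUSH -1 → [-1]
PUSH 1  → [-1, 1]
PUSH 7  → [-1, 1, 7]
MUL     → [-1, 7]
PUSH 12 → [-1, 7, 12]
ADD     → [-1, 19]
DIV     → [0]
PUSH 6  → [0, 6]
PUSH 3  → [0, 6, 3]
SUB     → [0, 3]
SUB     → [-3]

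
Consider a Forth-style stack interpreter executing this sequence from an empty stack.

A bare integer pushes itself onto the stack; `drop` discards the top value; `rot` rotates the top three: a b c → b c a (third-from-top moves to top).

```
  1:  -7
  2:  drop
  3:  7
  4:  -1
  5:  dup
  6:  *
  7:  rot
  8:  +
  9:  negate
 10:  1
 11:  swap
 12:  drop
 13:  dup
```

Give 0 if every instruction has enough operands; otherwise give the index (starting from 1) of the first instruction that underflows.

7

-7   → -7
drop → (empty)
7    → 7
-1   → 7 -1
dup  → 7 -1 -1
*    → 7 1
rot  — needs 3 operands, stack has 2 → underflow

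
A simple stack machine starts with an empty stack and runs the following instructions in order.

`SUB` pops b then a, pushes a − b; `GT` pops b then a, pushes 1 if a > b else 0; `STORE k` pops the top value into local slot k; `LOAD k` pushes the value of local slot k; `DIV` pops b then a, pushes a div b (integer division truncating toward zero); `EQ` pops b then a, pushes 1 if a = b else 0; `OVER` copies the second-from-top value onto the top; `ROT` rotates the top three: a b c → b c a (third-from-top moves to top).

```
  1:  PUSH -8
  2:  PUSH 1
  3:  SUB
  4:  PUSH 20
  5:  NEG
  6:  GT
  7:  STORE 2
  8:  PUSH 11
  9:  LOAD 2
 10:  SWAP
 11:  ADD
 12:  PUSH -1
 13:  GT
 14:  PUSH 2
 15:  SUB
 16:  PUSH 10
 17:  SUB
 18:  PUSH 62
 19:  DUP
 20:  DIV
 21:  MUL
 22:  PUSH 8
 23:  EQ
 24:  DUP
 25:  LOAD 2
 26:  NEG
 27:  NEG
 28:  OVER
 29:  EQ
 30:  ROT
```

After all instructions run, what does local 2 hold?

1

PUSH -8  [-8]
PUSH 1   [-8, 1]
SUB      [-9]
PUSH 20  [-9, 20]
NEG      [-9, -20]
GT       [1]
STORE 2  []
PUSH 11  [11]
LOAD 2   [11, 1]
SWAP     [1, 11]
ADD      [12]
PUSH -1  [12, -1]
GT       [1]
PUSH 2   [1, 2]
SUB      [-1]
PUSH 10  [-1, 10]
SUB      [-11]
PUSH 62  [-11, 62]
DUP      [-11, 62, 62]
DIV      [-11, 1]
MUL      [-11]
PUSH 8   [-11, 8]
EQ       [0]
DUP      [0, 0]
LOAD 2   [0, 0, 1]
NEG      [0, 0, -1]
NEG      [0, 0, 1]
OVER     [0, 0, 1, 0]
EQ       [0, 0, 0]
ROT      [0, 0, 0]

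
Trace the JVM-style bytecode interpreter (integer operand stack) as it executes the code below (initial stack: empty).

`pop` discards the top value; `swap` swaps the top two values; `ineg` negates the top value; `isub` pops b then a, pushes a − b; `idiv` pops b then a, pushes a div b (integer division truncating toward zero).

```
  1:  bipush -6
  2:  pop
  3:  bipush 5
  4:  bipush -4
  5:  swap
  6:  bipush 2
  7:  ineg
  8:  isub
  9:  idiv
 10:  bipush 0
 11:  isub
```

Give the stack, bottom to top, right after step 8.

bipush -6  [-6]
pop        []
bipush 5   [5]
bipush -4  [5, -4]
swap       [-4, 5]
bipush 2   [-4, 5, 2]
ineg       [-4, 5, -2]
isub       [-4, 7]

[-4, 7]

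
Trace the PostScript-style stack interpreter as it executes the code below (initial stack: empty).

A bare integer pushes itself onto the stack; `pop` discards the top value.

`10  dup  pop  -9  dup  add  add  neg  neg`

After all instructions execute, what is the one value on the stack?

10  → 10
dup → 10 10
pop → 10
-9  → 10 -9
dup → 10 -9 -9
add → 10 -18
add → -8
neg → 8
neg → -8

-8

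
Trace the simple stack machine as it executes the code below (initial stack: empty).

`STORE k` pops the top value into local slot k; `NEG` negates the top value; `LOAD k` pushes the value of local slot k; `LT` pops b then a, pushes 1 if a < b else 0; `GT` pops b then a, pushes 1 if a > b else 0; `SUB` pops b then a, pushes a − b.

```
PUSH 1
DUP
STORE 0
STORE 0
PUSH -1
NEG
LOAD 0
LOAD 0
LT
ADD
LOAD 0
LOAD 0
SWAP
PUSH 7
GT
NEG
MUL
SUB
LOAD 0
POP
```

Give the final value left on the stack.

1

PUSH 1  -> 1
DUP     -> 1 1
STORE 0 -> 1
STORE 0 -> (empty)
PUSH -1 -> -1
NEG     -> 1
LOAD 0  -> 1 1
LOAD 0  -> 1 1 1
LT      -> 1 0
ADD     -> 1
LOAD 0  -> 1 1
LOAD 0  -> 1 1 1
SWAP    -> 1 1 1
PUSH 7  -> 1 1 1 7
GT      -> 1 1 0
NEG     -> 1 1 0
MUL     -> 1 0
SUB     -> 1
LOAD 0  -> 1 1
POP     -> 1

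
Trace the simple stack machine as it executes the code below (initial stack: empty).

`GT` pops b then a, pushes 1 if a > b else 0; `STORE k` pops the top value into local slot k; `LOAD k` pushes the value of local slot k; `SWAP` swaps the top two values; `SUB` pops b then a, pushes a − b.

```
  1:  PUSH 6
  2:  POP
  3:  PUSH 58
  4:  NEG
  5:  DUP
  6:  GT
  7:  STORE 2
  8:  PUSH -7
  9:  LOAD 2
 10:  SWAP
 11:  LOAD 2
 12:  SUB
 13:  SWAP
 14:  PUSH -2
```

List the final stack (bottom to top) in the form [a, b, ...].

[-7, 0, -2]

PUSH 6   [6]
POP      []
PUSH 58  [58]
NEG      [-58]
DUP      [-58, -58]
GT       [0]
STORE 2  []
PUSH -7  [-7]
LOAD 2   [-7, 0]
SWAP     [0, -7]
LOAD 2   [0, -7, 0]
SUB      [0, -7]
SWAP     [-7, 0]
PUSH -2  [-7, 0, -2]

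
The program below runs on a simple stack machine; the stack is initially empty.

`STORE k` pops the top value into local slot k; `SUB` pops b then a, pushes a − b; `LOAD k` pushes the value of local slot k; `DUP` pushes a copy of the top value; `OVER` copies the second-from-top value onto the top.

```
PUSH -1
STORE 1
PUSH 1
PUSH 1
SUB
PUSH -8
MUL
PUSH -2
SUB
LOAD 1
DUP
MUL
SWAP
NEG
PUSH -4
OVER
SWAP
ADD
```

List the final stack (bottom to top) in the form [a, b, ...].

PUSH -1  -1
STORE 1  (empty)
PUSH 1   1
PUSH 1   1 1
SUB      0
PUSH -8  0 -8
MUL      0
PUSH -2  0 -2
SUB      2
LOAD 1   2 -1
DUP      2 -1 -1
MUL      2 1
SWAP     1 2
NEG      1 -2
PUSH -4  1 -2 -4
OVER     1 -2 -4 -2
SWAP     1 -2 -2 -4
ADD      1 -2 -6

[1, -2, -6]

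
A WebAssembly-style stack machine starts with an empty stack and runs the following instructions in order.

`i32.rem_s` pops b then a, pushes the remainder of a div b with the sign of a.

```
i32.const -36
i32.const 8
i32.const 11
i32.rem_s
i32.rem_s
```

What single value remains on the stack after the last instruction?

i32.const -36 → [-36]
i32.const 8   → [-36, 8]
i32.const 11  → [-36, 8, 11]
i32.rem_s     → [-36, 8]
i32.rem_s     → [-4]

-4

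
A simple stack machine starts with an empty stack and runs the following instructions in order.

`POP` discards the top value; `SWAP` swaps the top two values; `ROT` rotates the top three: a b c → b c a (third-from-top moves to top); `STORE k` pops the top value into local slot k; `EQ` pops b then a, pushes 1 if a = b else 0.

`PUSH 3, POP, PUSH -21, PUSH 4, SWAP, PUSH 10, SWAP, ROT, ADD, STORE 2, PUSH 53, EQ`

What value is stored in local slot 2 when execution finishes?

PUSH 3   → [3]
POP      → []
PUSH -21 → [-21]
PUSH 4   → [-21, 4]
SWAP     → [4, -21]
PUSH 10  → [4, -21, 10]
SWAP     → [4, 10, -21]
ROT      → [10, -21, 4]
ADD      → [10, -17]
STORE 2  → [10]
PUSH 53  → [10, 53]
EQ       → [0]

-17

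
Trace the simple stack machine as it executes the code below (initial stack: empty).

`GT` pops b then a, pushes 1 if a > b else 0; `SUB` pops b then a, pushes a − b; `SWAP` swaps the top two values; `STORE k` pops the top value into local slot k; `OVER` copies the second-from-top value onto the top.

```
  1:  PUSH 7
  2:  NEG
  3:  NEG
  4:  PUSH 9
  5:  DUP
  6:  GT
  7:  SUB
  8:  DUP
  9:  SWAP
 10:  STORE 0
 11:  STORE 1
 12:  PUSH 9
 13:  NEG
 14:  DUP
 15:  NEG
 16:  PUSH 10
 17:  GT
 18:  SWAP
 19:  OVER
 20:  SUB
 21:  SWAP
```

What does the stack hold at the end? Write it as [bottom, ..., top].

PUSH 7  : [7]
NEG     : [-7]
NEG     : [7]
PUSH 9  : [7, 9]
DUP     : [7, 9, 9]
GT      : [7, 0]
SUB     : [7]
DUP     : [7, 7]
SWAP    : [7, 7]
STORE 0 : [7]
STORE 1 : []
PUSH 9  : [9]
NEG     : [-9]
DUP     : [-9, -9]
NEG     : [-9, 9]
PUSH 10 : [-9, 9, 10]
GT      : [-9, 0]
SWAP    : [0, -9]
OVER    : [0, -9, 0]
SUB     : [0, -9]
SWAP    : [-9, 0]

[-9, 0]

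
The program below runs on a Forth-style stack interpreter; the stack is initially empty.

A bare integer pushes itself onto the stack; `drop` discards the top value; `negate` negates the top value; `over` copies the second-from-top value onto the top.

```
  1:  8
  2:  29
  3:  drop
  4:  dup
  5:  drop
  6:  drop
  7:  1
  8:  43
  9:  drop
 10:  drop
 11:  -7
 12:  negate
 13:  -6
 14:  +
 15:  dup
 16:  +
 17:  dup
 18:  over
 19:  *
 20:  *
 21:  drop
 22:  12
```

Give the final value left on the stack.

12

8       [8]
29      [8, 29]
drop    [8]
dup     [8, 8]
drop    [8]
drop    []
1       [1]
43      [1, 43]
drop    [1]
drop    []
-7      [-7]
negate  [7]
-6      [7, -6]
+       [1]
dup     [1, 1]
+       [2]
dup     [2, 2]
over    [2, 2, 2]
*       [2, 4]
*       [8]
drop    []
12      [12]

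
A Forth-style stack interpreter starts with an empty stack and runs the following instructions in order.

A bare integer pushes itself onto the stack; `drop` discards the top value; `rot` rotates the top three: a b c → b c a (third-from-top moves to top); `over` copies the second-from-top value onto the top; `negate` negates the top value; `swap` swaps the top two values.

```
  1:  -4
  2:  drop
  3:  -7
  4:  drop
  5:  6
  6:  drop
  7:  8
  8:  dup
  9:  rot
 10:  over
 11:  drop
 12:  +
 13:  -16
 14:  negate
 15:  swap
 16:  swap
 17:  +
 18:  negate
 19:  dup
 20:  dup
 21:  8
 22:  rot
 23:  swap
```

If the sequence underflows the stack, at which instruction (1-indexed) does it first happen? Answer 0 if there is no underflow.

9

-4   -> [-4]
drop -> []
-7   -> [-7]
drop -> []
6    -> [6]
drop -> []
8    -> [8]
dup  -> [8, 8]
rot  — needs 3 operands, stack has 2 → underflow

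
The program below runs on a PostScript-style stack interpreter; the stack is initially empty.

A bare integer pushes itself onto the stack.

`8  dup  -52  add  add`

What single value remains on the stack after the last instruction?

-36

8   -> [8]
dup -> [8, 8]
-52 -> [8, 8, -52]
add -> [8, -44]
add -> [-36]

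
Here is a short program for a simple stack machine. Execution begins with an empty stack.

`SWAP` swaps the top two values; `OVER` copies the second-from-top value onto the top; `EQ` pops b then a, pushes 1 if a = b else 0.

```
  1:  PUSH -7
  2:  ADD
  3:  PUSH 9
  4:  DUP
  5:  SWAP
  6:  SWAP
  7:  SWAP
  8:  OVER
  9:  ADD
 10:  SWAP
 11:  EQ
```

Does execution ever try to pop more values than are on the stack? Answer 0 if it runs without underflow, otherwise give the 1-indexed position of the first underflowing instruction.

PUSH -7 : [-7]
ADD  — needs 2 operands, stack has 1 → underflow

2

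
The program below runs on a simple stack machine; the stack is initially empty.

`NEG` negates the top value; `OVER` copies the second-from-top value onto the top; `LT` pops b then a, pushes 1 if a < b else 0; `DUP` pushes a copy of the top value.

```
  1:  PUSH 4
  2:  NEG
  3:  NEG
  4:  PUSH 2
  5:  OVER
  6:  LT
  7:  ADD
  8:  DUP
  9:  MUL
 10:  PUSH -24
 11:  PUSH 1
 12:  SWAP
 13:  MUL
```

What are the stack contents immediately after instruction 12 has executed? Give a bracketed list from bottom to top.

PUSH 4    [4]
NEG       [-4]
NEG       [4]
PUSH 2    [4, 2]
OVER      [4, 2, 4]
LT        [4, 1]
ADD       [5]
DUP       [5, 5]
MUL       [25]
PUSH -24  [25, -24]
PUSH 1    [25, -24, 1]
SWAP      [25, 1, -24]

[25, 1, -24]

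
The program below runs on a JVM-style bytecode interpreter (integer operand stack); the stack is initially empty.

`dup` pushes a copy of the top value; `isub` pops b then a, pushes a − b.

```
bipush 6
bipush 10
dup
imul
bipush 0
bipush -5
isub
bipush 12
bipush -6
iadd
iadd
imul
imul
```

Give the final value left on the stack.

6600

bipush 6  -> 6
bipush 10 -> 6 10
dup       -> 6 10 10
imul      -> 6 100
bipush 0  -> 6 100 0
bipush -5 -> 6 100 0 -5
isub      -> 6 100 5
bipush 12 -> 6 100 5 12
bipush -6 -> 6 100 5 12 -6
iadd      -> 6 100 5 6
iadd      -> 6 100 11
imul      -> 6 1100
imul      -> 6600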